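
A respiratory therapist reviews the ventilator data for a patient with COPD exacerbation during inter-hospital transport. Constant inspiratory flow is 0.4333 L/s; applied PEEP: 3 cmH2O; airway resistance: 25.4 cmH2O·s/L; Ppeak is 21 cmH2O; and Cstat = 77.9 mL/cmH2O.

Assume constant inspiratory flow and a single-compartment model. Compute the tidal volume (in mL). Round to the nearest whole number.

545

Equation of motion (constant flow): PIP = Vt/C + R·V̇ + PEEP.
Vt/C = PIP − R·V̇ − PEEP = 21 − 11.006 − 3 = 6.994 cmH2O.
Vt = C × 6.994 = 77.9 × 6.994 = 544.83 mL.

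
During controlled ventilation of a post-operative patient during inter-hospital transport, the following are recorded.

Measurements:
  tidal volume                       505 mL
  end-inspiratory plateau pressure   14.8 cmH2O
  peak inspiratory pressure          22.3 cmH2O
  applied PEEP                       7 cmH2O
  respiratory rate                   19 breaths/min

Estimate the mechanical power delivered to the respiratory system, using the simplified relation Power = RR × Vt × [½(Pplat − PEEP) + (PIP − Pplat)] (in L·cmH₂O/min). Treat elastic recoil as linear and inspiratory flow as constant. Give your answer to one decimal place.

109.4

Per-breath work = Vt × [½(Pplat−PEEP) + (PIP−Pplat)] = 0.505 × [0.5×7.8 + 7.5] = 0.505 × 11.4 = 5.757 L·cmH2O.
Power = 19 × 5.757 = 109.38 L·cmH2O/min.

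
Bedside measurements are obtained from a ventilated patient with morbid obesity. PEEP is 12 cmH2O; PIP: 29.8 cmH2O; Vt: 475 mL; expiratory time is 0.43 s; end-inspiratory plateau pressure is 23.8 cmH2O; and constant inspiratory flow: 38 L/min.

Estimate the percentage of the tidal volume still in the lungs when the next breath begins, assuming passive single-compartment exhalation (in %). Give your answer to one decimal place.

32.4

Flow: 38 L/min ÷ 60 = 0.6333 L/s.
R = (PIP − Pplat)/V̇ = (29.8 − 23.8) / 0.6333 = 6.0/0.6333 = 9.474 cmH2O·s/L.
C = Vt/(Pplat − PEEP) = 475.0 / (23.8 − 12) = 475.0/11.8 = 40.254 mL/cmH2O.
τ = R × C = 9.474 × 0.04025 L/cmH2O = 0.3813 s.
Fraction remaining at end-expiration = e^(−Te/τ) = e^(−0.43/0.3813) = 0.3238 → 32.38%.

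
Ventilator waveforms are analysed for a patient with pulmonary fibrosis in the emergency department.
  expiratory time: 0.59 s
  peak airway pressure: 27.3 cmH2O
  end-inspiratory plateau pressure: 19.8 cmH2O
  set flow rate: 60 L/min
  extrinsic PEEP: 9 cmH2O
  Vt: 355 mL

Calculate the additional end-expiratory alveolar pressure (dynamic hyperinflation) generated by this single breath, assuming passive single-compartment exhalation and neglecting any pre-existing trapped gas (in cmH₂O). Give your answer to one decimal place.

1.0

Flow: 60 L/min ÷ 60 = 1 L/s.
R = (PIP − Pplat)/V̇ = (27.3 − 19.8) / 1 = 7.5/1 = 7.5 cmH2O·s/L.
C = Vt/(Pplat − PEEP) = 355.0 / (19.8 − 9) = 355.0/10.8 = 32.87 mL/cmH2O.
τ = R × C = 7.5 × 0.03287 L/cmH2O = 0.2465 s.
Fraction remaining = e^(−Te/τ) = e^(−0.59/0.2465) = 0.09131; trapped volume = 355.0 × 0.09131 = 32.415 mL.
Additional alveolar pressure from trapping ≈ V_trapped / C = 32.415 / 32.87 = 0.9862 cmH2O.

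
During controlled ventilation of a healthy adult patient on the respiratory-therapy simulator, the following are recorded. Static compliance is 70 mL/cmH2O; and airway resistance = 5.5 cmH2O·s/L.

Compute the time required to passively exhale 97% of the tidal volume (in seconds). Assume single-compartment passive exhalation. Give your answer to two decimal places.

1.35

τ = R × C = 5.5 × 70 mL/cmH2O = 5.5 × 0.070 L/cmH2O = 0.385 s.
Exhaled fraction f = 1 − e^(−t/τ) → t = −τ·ln(1 − f) = −0.385·ln(0.03) = 1.35 s.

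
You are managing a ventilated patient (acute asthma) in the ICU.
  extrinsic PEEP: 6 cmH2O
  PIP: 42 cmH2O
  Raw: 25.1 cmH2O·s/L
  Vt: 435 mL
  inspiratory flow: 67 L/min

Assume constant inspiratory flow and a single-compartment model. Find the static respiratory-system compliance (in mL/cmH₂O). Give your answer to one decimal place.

54.6

Flow: 67 L/min ÷ 60 = 1.1167 L/s.
Equation of motion (constant flow): PIP = Vt/C + R·V̇ + PEEP.
Vt/C = PIP − R·V̇ − PEEP = 42 − 25.1×1.1167 − 6 = 42 − 28.029 − 6 = 7.971 cmH2O.
C = Vt / 7.971 = 435 / 7.971 = 54.573 mL/cmH2O.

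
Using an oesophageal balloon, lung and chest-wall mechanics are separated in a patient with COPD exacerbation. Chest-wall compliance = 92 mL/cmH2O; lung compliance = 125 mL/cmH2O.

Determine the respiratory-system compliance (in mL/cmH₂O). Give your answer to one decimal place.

53.0

Lung and chest wall are elastances in series: 1/Crs = 1/CL + 1/Ccw.
1/Crs = 1/125 + 1/92 = 0.01887.
Crs = 52.994 mL/cmH2O.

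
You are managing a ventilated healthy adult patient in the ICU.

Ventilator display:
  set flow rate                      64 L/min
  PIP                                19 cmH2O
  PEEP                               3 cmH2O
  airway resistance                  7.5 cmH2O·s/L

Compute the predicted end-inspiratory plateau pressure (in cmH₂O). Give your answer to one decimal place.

11.0

Flow: 64 L/min ÷ 60 = 1.0667 L/s.
Pplat = PIP − Raw × flow = 19 − 7.5 × 1.0667 = 19 − 8.0 = 11.0 cmH2O.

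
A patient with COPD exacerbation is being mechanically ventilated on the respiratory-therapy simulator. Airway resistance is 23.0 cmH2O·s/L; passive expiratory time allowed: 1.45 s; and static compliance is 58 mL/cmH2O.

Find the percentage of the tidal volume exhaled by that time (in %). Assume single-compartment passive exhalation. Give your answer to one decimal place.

66.3

τ = R × C = 23.0 × 58 mL/cmH2O = 23.0 × 0.058 L/cmH2O = 1.334 s.
Passive exhalation: V(t)/V₀ = e^(−t/τ) = e^(−1.45/1.334) = 0.3372.
Fraction exhaled = 1 − 0.3372 = 0.6628 → 66.28%.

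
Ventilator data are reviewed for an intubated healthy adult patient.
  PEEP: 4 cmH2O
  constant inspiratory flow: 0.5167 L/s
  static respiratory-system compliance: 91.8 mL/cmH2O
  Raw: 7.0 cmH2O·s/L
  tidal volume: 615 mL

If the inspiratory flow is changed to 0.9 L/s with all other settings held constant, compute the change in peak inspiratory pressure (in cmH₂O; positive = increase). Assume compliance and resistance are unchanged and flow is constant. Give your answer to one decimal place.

PIP = Vt/C + R·V̇ + PEEP (constant-flow equation of motion).
Only the resistive term changes: ΔPIP = R × ΔV̇ = 7.0 × (0.9 − 0.5167) = 7.0 × 0.3833 = 2.683 cmH2O.

2.7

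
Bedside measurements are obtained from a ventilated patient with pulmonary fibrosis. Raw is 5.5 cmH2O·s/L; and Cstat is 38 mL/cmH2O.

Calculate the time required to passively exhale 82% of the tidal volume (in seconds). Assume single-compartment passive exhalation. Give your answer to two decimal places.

τ = R × C = 5.5 × 38 mL/cmH2O = 5.5 × 0.038 L/cmH2O = 0.209 s.
Exhaled fraction f = 1 − e^(−t/τ) → t = −τ·ln(1 − f) = −0.209·ln(0.18) = 0.3584 s.

0.36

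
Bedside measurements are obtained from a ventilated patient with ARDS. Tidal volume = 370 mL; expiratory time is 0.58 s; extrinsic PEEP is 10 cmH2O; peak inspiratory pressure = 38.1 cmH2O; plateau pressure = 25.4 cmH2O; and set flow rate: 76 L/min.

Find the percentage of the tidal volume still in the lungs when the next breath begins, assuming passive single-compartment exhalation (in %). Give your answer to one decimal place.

Flow: 76 L/min ÷ 60 = 1.2667 L/s.
R = (PIP − Pplat)/V̇ = (38.1 − 25.4) / 1.2667 = 12.7/1.2667 = 10.026 cmH2O·s/L.
C = Vt/(Pplat − PEEP) = 370.0 / (25.4 − 10) = 370.0/15.4 = 24.026 mL/cmH2O.
τ = R × C = 10.026 × 0.02403 L/cmH2O = 0.2409 s.
Fraction remaining at end-expiration = e^(−Te/τ) = e^(−0.58/0.2409) = 0.09003 → 9.003%.

9.0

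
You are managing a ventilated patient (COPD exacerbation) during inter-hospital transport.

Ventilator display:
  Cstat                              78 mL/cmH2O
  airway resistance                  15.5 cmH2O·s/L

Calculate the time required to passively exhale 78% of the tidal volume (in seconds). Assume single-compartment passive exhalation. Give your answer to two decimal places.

τ = R × C = 15.5 × 78 mL/cmH2O = 15.5 × 0.078 L/cmH2O = 1.209 s.
Exhaled fraction f = 1 − e^(−t/τ) → t = −τ·ln(1 − f) = −1.209·ln(0.22) = 1.831 s.

1.83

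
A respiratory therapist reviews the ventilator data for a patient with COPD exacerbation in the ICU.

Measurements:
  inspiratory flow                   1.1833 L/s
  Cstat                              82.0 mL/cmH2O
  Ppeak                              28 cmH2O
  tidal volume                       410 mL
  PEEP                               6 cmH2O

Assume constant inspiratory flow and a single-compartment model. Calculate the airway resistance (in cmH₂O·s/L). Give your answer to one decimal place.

Equation of motion (constant flow): PIP = Vt/C + R·V̇ + PEEP.
R·V̇ = PIP − Vt/C − PEEP = 28 − 410/82.0 − 6 = 28 − 5.0 − 6 = 17.0 cmH2O.
R = 17.0 / 1.1833 = 14.367 cmH2O·s/L.

14.4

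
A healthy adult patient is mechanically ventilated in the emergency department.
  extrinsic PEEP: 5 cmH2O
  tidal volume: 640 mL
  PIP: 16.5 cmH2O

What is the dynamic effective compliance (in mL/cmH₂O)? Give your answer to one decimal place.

55.7

Dynamic compliance = Vt / (PIP − PEEP) = 640 / (16.5 − 5) = 640 / 11.5 = 55.652 mL/cmH2O.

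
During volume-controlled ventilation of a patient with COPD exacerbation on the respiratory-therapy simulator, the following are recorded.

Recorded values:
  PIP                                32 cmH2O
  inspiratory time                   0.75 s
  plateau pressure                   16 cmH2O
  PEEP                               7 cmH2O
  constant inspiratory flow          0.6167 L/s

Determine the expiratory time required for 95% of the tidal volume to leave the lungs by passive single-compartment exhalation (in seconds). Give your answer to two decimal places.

3.99

Vt = flow × Ti = 0.6167 L/s × 0.75 s × 1000 mL/L = 462.53 mL.
R = (PIP − Pplat)/V̇ = (32 − 16) / 0.6167 = 16.0/0.6167 = 25.945 cmH2O·s/L.
C = Vt/(Pplat − PEEP) = 462.53 / (16 − 7) = 462.53/9.0 = 51.392 mL/cmH2O.
τ = R × C = 25.945 × 0.05139 L/cmH2O = 1.333 s.
t = −τ·ln(1 − 0.95) = −1.333·ln(0.05) = 3.993 s.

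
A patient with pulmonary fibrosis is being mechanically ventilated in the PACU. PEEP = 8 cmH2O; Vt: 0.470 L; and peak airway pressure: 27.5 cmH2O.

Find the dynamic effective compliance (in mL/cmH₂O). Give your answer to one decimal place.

24.1

Dynamic compliance = Vt / (PIP − PEEP) = 470 / (27.5 − 8) = 470 / 19.5 = 24.103 mL/cmH2O.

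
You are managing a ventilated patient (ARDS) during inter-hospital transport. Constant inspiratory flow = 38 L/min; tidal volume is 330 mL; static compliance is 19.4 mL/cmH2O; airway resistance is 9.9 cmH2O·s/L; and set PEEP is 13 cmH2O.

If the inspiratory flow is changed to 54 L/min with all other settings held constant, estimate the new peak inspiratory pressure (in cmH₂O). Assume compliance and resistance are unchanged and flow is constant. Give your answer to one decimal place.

Flow: 38 L/min ÷ 60 = 0.6333 L/s.
New flow: 54 L/min ÷ 60 = 0.9 L/s.
PIP = Vt/C + R·V̇ + PEEP (constant-flow equation of motion).
Only the resistive term changes: ΔPIP = R × ΔV̇ = 9.9 × (0.9 − 0.6333) = 9.9 × 0.2667 = 2.64 cmH2O.
Original PIP = 330/19.4 + 9.9×0.6333 + 13 = 36.28 cmH2O; new PIP = 36.28 + (2.64) = 38.92 cmH2O.

38.9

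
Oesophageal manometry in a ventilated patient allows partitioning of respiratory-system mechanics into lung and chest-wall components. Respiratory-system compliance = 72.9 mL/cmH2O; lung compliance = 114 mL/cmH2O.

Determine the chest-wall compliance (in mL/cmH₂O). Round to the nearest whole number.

202

1/Ccw = 1/Crs − 1/CL.
1/Ccw = 1/72.9 − 1/114 = 0.004945.
Ccw = 202.22 mL/cmH2O.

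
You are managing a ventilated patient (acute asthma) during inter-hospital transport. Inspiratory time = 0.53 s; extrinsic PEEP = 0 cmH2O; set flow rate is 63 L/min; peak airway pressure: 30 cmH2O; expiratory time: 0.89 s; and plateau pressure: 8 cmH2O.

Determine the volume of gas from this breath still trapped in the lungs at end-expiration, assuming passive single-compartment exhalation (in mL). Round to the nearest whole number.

302

Flow: 63 L/min ÷ 60 = 1.05 L/s.
Vt = flow × Ti = 1.05 L/s × 0.53 s × 1000 mL/L = 556.5 mL.
R = (PIP − Pplat)/V̇ = (30 − 8) / 1.05 = 22.0/1.05 = 20.952 cmH2O·s/L.
C = Vt/(Pplat − PEEP) = 556.5 / (8 − 0) = 556.5/8.0 = 69.563 mL/cmH2O.
τ = R × C = 20.952 × 0.06956 L/cmH2O = 1.457 s.
Fraction remaining = e^(−Te/τ) = e^(−0.89/1.457) = 0.5429.
Trapped volume = 556.5 × 0.5429 = 302.12 mL.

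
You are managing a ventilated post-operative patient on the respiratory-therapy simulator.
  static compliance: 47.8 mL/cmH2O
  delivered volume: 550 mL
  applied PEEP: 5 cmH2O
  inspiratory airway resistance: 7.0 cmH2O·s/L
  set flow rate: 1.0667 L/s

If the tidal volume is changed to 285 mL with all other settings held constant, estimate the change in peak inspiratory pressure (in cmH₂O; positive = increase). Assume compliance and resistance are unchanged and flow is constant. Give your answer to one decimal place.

PIP = Vt/C + R·V̇ + PEEP (constant-flow equation of motion).
Only the elastic term changes: ΔPIP = ΔVt / C = (285 − 550) / 47.8 = -5.544 cmH2O.

-5.5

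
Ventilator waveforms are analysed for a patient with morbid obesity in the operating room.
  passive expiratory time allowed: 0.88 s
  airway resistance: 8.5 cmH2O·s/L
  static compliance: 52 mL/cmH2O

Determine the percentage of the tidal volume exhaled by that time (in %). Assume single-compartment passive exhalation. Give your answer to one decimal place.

86.3

τ = R × C = 8.5 × 52 mL/cmH2O = 8.5 × 0.052 L/cmH2O = 0.442 s.
Passive exhalation: V(t)/V₀ = e^(−t/τ) = e^(−0.88/0.442) = 0.1366.
Fraction exhaled = 1 − 0.1366 = 0.8634 → 86.34%.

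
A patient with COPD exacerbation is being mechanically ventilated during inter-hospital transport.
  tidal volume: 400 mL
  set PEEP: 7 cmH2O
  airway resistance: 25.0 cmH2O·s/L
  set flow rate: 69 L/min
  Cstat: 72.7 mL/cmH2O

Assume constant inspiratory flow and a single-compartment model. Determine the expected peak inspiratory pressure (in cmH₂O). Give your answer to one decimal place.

Flow: 69 L/min ÷ 60 = 1.15 L/s.
Equation of motion (constant flow): PIP = Vt/C + R·V̇ + PEEP.
PIP = 400/72.7 + 25.0×1.15 + 7 = 5.502 + 28.75 + 7 = 41.252 cmH2O.

41.3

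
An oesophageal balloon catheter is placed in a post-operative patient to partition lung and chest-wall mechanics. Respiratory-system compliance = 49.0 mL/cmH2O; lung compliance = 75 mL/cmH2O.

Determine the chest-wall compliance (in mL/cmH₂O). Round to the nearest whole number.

1/Ccw = 1/Crs − 1/CL.
1/Ccw = 1/49.0 − 1/75 = 0.007075.
Ccw = 141.34 mL/cmH2O.

141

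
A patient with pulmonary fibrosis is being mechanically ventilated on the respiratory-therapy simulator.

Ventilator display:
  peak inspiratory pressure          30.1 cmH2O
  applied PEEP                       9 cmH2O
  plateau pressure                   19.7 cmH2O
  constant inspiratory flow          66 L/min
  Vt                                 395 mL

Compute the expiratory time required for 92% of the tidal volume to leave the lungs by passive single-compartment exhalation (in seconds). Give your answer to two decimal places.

Flow: 66 L/min ÷ 60 = 1.1 L/s.
R = (PIP − Pplat)/V̇ = (30.1 − 19.7) / 1.1 = 10.4/1.1 = 9.455 cmH2O·s/L.
C = Vt/(Pplat − PEEP) = 395.0 / (19.7 − 9) = 395.0/10.7 = 36.916 mL/cmH2O.
τ = R × C = 9.455 × 0.03692 L/cmH2O = 0.3491 s.
t = −τ·ln(1 − 0.92) = −0.3491·ln(0.08) = 0.8817 s.

0.88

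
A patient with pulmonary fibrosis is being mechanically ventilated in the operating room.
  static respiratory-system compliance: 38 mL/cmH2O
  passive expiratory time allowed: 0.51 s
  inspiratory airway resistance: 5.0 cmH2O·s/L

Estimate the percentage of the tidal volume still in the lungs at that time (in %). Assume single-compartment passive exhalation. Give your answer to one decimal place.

6.8

τ = R × C = 5.0 × 38 mL/cmH2O = 5.0 × 0.038 L/cmH2O = 0.19 s.
Passive exhalation: V(t)/V₀ = e^(−t/τ) = e^(−0.51/0.19) = 0.06828.
Fraction remaining = 0.06828 → 6.828%.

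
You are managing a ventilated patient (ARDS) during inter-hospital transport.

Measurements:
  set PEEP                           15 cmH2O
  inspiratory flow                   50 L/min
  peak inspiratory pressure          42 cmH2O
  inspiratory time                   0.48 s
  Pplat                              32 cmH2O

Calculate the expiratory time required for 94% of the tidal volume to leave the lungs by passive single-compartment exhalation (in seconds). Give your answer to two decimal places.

Flow: 50 L/min ÷ 60 = 0.8333 L/s.
Vt = flow × Ti = 0.8333 L/s × 0.48 s × 1000 mL/L = 399.98 mL.
R = (PIP − Pplat)/V̇ = (42 − 32) / 0.8333 = 10.0/0.8333 = 12.0 cmH2O·s/L.
C = Vt/(Pplat − PEEP) = 399.98 / (32 − 15) = 399.98/17.0 = 23.528 mL/cmH2O.
τ = R × C = 12.0 × 0.02353 L/cmH2O = 0.2824 s.
t = −τ·ln(1 − 0.94) = −0.2824·ln(0.06) = 0.7945 s.

0.79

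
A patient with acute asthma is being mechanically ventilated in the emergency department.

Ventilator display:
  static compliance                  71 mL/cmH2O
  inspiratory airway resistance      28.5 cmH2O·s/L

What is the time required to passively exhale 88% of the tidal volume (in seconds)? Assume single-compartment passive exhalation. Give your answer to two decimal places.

τ = R × C = 28.5 × 71 mL/cmH2O = 28.5 × 0.071 L/cmH2O = 2.024 s.
Exhaled fraction f = 1 − e^(−t/τ) → t = −τ·ln(1 − f) = −2.024·ln(0.12) = 4.291 s.

4.29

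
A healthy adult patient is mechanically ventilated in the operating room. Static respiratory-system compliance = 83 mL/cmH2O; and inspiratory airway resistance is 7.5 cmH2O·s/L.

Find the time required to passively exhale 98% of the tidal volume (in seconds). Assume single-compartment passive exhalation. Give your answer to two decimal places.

τ = R × C = 7.5 × 83 mL/cmH2O = 7.5 × 0.083 L/cmH2O = 0.6225 s.
Exhaled fraction f = 1 − e^(−t/τ) → t = −τ·ln(1 − f) = −0.6225·ln(0.02) = 2.435 s.

2.44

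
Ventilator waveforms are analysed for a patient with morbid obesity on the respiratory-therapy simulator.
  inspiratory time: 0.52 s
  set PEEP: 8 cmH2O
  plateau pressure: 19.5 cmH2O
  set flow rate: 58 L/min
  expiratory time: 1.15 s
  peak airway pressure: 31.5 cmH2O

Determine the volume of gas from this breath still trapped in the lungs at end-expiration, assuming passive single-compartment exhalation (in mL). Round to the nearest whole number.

Flow: 58 L/min ÷ 60 = 0.9667 L/s.
Vt = flow × Ti = 0.9667 L/s × 0.52 s × 1000 mL/L = 502.68 mL.
R = (PIP − Pplat)/V̇ = (31.5 − 19.5) / 0.9667 = 12.0/0.9667 = 12.413 cmH2O·s/L.
C = Vt/(Pplat − PEEP) = 502.68 / (19.5 − 8) = 502.68/11.5 = 43.711 mL/cmH2O.
τ = R × C = 12.413 × 0.04371 L/cmH2O = 0.5426 s.
Fraction remaining = e^(−Te/τ) = e^(−1.15/0.5426) = 0.1201.
Trapped volume = 502.68 × 0.1201 = 60.372 mL.

60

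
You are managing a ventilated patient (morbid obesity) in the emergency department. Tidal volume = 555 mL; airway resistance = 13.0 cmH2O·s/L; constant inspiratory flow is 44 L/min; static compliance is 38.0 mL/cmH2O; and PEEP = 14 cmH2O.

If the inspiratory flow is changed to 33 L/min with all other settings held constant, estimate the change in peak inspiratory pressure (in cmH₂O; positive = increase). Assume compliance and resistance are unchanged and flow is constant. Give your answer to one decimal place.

Flow: 44 L/min ÷ 60 = 0.7333 L/s.
New flow: 33 L/min ÷ 60 = 0.55 L/s.
PIP = Vt/C + R·V̇ + PEEP (constant-flow equation of motion).
Only the resistive term changes: ΔPIP = R × ΔV̇ = 13.0 × (0.55 − 0.7333) = 13.0 × -0.1833 = -2.383 cmH2O.

-2.4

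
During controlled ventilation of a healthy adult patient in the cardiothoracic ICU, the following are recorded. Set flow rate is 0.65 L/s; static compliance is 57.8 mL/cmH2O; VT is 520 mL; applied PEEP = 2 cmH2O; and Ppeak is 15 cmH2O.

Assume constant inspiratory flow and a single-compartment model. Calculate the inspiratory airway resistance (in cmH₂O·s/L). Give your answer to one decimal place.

Equation of motion (constant flow): PIP = Vt/C + R·V̇ + PEEP.
R·V̇ = PIP − Vt/C − PEEP = 15 − 520/57.8 − 2 = 15 − 8.997 − 2 = 4.003 cmH2O.
R = 4.003 / 0.65 = 6.158 cmH2O·s/L.

6.2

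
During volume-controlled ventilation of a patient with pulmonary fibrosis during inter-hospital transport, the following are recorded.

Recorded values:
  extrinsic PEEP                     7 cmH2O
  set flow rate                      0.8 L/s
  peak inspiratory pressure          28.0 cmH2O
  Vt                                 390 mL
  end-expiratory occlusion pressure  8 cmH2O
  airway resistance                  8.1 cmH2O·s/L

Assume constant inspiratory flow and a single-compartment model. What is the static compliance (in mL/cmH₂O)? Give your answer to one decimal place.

28.8

Total PEEP = 8 cmH2O (set 7 + intrinsic 1); this is the baseline alveolar pressure.
Equation of motion (constant flow): PIP = Vt/C + R·V̇ + PEEP.
Vt/C = PIP − R·V̇ − PEEP = 28.0 − 8.1×0.8 − 8 = 28.0 − 6.48 − 8 = 13.52 cmH2O.
C = Vt / 13.52 = 390 / 13.52 = 28.846 mL/cmH2O.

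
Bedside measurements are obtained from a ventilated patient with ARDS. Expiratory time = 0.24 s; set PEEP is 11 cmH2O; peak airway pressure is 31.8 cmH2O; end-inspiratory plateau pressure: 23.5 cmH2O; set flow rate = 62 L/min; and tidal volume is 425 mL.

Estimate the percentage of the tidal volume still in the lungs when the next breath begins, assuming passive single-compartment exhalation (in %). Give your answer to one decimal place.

41.5

Flow: 62 L/min ÷ 60 = 1.0333 L/s.
R = (PIP − Pplat)/V̇ = (31.8 − 23.5) / 1.0333 = 8.3/1.0333 = 8.033 cmH2O·s/L.
C = Vt/(Pplat − PEEP) = 425.0 / (23.5 − 11) = 425.0/12.5 = 34.0 mL/cmH2O.
τ = R × C = 8.033 × 0.034 L/cmH2O = 0.2731 s.
Fraction remaining at end-expiration = e^(−Te/τ) = e^(−0.24/0.2731) = 0.4153 → 41.53%.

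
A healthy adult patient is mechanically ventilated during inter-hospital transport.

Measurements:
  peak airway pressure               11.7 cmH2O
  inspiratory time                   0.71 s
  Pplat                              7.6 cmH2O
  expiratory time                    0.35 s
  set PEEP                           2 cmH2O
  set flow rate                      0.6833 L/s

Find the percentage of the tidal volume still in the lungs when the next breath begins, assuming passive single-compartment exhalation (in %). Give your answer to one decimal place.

Vt = flow × Ti = 0.6833 L/s × 0.71 s × 1000 mL/L = 485.14 mL.
R = (PIP − Pplat)/V̇ = (11.7 − 7.6) / 0.6833 = 4.1/0.6833 = 6.0 cmH2O·s/L.
C = Vt/(Pplat − PEEP) = 485.14 / (7.6 − 2) = 485.14/5.6 = 86.632 mL/cmH2O.
τ = R × C = 6.0 × 0.08663 L/cmH2O = 0.5198 s.
Fraction remaining at end-expiration = e^(−Te/τ) = e^(−0.35/0.5198) = 0.51 → 51.0%.

51.0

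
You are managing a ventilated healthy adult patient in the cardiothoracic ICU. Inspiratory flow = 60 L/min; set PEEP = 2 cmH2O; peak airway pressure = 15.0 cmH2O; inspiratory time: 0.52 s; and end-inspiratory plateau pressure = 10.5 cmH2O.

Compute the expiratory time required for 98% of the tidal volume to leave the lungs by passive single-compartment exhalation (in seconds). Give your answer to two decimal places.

Flow: 60 L/min ÷ 60 = 1 L/s.
Vt = flow × Ti = 1 L/s × 0.52 s × 1000 mL/L = 520.0 mL.
R = (PIP − Pplat)/V̇ = (15.0 − 10.5) / 1 = 4.5/1 = 4.5 cmH2O·s/L.
C = Vt/(Pplat − PEEP) = 520.0 / (10.5 − 2) = 520.0/8.5 = 61.176 mL/cmH2O.
τ = R × C = 4.5 × 0.06118 L/cmH2O = 0.2753 s.
t = −τ·ln(1 − 0.98) = −0.2753·ln(0.02) = 1.077 s.

1.08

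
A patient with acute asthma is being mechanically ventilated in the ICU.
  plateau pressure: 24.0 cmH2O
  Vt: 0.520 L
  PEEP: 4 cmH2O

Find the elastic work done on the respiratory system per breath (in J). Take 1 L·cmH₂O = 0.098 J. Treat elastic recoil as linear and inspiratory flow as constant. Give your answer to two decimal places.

Elastic work ≈ ½ × (Pplat − PEEP) × Vt = 0.5 × (24.0 − 4) × 0.520 L = 0.5 × 20.0 × 0.520 = 5.2 L·cmH2O.
× 0.098 J/(L·cmH2O) → 0.5096 J.

0.51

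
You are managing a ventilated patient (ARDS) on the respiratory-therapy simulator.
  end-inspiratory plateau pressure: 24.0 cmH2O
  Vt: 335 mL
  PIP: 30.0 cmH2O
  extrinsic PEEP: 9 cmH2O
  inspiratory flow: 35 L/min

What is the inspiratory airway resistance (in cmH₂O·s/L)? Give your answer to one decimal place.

Flow: 35 L/min ÷ 60 = 0.5833 L/s.
Raw = (PIP − Pplat) / flow = (30.0 − 24.0) / 0.5833 = 6.0 / 0.5833 = 10.286 cmH2O·s/L.

10.3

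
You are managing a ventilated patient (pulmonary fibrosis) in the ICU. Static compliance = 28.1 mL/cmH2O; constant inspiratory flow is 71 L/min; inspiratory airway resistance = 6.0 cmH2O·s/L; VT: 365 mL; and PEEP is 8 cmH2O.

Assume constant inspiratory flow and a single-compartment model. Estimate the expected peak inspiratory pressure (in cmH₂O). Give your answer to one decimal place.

28.1

Flow: 71 L/min ÷ 60 = 1.1833 L/s.
Equation of motion (constant flow): PIP = Vt/C + R·V̇ + PEEP.
PIP = 365/28.1 + 6.0×1.1833 + 8 = 12.989 + 7.1 + 8 = 28.089 cmH2O.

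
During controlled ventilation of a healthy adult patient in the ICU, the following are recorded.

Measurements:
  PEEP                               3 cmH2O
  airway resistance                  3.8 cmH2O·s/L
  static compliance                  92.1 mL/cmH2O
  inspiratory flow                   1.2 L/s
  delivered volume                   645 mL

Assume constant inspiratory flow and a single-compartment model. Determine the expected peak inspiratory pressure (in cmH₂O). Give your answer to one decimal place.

Equation of motion (constant flow): PIP = Vt/C + R·V̇ + PEEP.
PIP = 645/92.1 + 3.8×1.2 + 3 = 7.003 + 4.56 + 3 = 14.563 cmH2O.

14.6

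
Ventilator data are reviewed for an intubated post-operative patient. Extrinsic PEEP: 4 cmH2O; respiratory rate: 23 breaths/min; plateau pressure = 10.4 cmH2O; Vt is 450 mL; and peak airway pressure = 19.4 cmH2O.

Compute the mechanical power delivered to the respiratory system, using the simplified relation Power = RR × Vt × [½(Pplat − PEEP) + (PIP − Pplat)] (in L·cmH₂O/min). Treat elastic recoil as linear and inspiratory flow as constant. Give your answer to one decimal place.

126.3

Per-breath work = Vt × [½(Pplat−PEEP) + (PIP−Pplat)] = 0.450 × [0.5×6.4 + 9.0] = 0.450 × 12.2 = 5.49 L·cmH2O.
Power = 23 × 5.49 = 126.27 L·cmH2O/min.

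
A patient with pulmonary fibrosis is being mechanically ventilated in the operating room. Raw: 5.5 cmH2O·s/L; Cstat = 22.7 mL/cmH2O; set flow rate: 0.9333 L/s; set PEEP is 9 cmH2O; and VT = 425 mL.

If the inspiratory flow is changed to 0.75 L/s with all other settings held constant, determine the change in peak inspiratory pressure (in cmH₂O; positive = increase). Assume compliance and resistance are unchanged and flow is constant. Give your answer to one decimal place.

-1.0

PIP = Vt/C + R·V̇ + PEEP (constant-flow equation of motion).
Only the resistive term changes: ΔPIP = R × ΔV̇ = 5.5 × (0.75 − 0.9333) = 5.5 × -0.1833 = -1.008 cmH2O.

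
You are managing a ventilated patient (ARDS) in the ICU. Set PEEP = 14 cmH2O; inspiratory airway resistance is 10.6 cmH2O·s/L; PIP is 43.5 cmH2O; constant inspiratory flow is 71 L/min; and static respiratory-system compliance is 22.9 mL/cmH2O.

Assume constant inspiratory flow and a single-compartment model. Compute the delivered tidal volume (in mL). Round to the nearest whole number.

Flow: 71 L/min ÷ 60 = 1.1833 L/s.
Equation of motion (constant flow): PIP = Vt/C + R·V̇ + PEEP.
Vt/C = PIP − R·V̇ − PEEP = 43.5 − 12.543 − 14 = 16.957 cmH2O.
Vt = C × 16.957 = 22.9 × 16.957 = 388.32 mL.

388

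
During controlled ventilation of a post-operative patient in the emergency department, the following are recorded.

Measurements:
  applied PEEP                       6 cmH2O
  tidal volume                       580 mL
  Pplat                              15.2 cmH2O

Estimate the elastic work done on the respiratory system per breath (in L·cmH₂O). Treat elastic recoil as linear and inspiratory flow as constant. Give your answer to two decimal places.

Elastic work ≈ ½ × (Pplat − PEEP) × Vt = 0.5 × (15.2 − 6) × 0.580 L = 0.5 × 9.2 × 0.580 = 2.668 L·cmH2O.

2.67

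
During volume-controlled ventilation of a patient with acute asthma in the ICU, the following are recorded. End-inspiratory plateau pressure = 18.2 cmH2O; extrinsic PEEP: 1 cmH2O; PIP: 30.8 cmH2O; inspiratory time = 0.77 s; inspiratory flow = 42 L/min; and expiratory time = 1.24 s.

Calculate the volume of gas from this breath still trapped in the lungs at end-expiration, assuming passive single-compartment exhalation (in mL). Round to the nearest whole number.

60

Flow: 42 L/min ÷ 60 = 0.7 L/s.
Vt = flow × Ti = 0.7 L/s × 0.77 s × 1000 mL/L = 539.0 mL.
R = (PIP − Pplat)/V̇ = (30.8 − 18.2) / 0.7 = 12.6/0.7 = 18.0 cmH2O·s/L.
C = Vt/(Pplat − PEEP) = 539.0 / (18.2 − 1) = 539.0/17.2 = 31.337 mL/cmH2O.
τ = R × C = 18.0 × 0.03134 L/cmH2O = 0.5641 s.
Fraction remaining = e^(−Te/τ) = e^(−1.24/0.5641) = 0.111.
Trapped volume = 539.0 × 0.111 = 59.829 mL.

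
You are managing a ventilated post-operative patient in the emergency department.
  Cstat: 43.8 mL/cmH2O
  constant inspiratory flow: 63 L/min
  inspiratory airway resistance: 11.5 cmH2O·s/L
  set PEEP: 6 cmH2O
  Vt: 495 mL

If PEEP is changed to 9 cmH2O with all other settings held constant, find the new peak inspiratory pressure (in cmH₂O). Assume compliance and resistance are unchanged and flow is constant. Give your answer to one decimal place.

Flow: 63 L/min ÷ 60 = 1.05 L/s.
PIP = Vt/C + R·V̇ + PEEP (constant-flow equation of motion).
Only the baseline term changes: ΔPIP = ΔPEEP = 9 − 6 = 3.0 cmH2O.
Original PIP = 495/43.8 + 11.5×1.05 + 6 = 29.376 cmH2O; new PIP = 29.376 + (3.0) = 32.376 cmH2O.

32.4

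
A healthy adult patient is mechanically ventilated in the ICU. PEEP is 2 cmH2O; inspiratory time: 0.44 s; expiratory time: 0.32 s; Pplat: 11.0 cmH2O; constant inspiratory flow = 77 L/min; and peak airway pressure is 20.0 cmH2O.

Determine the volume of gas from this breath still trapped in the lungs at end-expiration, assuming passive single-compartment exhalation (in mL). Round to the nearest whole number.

Flow: 77 L/min ÷ 60 = 1.2833 L/s.
Vt = flow × Ti = 1.2833 L/s × 0.44 s × 1000 mL/L = 564.65 mL.
R = (PIP − Pplat)/V̇ = (20.0 − 11.0) / 1.2833 = 9.0/1.2833 = 7.013 cmH2O·s/L.
C = Vt/(Pplat − PEEP) = 564.65 / (11.0 − 2) = 564.65/9.0 = 62.739 mL/cmH2O.
τ = R × C = 7.013 × 0.06274 L/cmH2O = 0.44 s.
Fraction remaining = e^(−Te/τ) = e^(−0.32/0.44) = 0.4832.
Trapped volume = 564.65 × 0.4832 = 272.84 mL.

273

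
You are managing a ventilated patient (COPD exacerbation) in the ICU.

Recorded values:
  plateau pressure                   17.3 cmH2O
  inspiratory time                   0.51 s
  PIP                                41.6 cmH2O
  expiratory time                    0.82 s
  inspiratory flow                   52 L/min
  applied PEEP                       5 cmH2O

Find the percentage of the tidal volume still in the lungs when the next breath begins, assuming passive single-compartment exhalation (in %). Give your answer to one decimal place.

Flow: 52 L/min ÷ 60 = 0.8667 L/s.
Vt = flow × Ti = 0.8667 L/s × 0.51 s × 1000 mL/L = 442.02 mL.
R = (PIP − Pplat)/V̇ = (41.6 − 17.3) / 0.8667 = 24.3/0.8667 = 28.037 cmH2O·s/L.
C = Vt/(Pplat − PEEP) = 442.02 / (17.3 − 5) = 442.02/12.3 = 35.937 mL/cmH2O.
τ = R × C = 28.037 × 0.03594 L/cmH2O = 1.008 s.
Fraction remaining at end-expiration = e^(−Te/τ) = e^(−0.82/1.008) = 0.4433 → 44.33%.

44.3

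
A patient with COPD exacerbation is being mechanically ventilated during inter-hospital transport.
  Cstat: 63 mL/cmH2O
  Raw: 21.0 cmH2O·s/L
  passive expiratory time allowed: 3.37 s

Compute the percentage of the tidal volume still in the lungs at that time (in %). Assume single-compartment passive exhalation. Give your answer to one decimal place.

τ = R × C = 21.0 × 63 mL/cmH2O = 21.0 × 0.063 L/cmH2O = 1.323 s.
Passive exhalation: V(t)/V₀ = e^(−t/τ) = e^(−3.37/1.323) = 0.0783.
Fraction remaining = 0.0783 → 7.83%.

7.8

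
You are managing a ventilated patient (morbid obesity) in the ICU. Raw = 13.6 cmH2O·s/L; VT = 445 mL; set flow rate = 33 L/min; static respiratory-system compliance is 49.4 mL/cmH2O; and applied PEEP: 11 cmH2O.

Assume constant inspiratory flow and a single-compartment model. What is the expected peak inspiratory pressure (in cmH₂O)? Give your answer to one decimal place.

27.5

Flow: 33 L/min ÷ 60 = 0.55 L/s.
Equation of motion (constant flow): PIP = Vt/C + R·V̇ + PEEP.
PIP = 445/49.4 + 13.6×0.55 + 11 = 9.008 + 7.48 + 11 = 27.488 cmH2O.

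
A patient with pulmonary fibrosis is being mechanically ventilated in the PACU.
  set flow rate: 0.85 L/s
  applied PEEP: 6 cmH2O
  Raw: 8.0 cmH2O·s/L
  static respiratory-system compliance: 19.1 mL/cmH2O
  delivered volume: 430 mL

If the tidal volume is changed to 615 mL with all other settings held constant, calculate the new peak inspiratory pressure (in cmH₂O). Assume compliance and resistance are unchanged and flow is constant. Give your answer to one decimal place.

45.0

PIP = Vt/C + R·V̇ + PEEP (constant-flow equation of motion).
Only the elastic term changes: ΔPIP = ΔVt / C = (615 − 430) / 19.1 = 9.686 cmH2O.
Original PIP = 430/19.1 + 8.0×0.85 + 6 = 35.313 cmH2O; new PIP = 35.313 + (9.686) = 44.999 cmH2O.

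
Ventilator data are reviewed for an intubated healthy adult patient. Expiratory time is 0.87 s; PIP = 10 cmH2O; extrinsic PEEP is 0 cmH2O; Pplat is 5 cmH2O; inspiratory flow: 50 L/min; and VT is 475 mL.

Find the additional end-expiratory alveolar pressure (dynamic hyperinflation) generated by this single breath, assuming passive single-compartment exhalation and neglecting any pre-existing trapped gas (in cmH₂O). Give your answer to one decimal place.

Flow: 50 L/min ÷ 60 = 0.8333 L/s.
R = (PIP − Pplat)/V̇ = (10 − 5) / 0.8333 = 5.0/0.8333 = 6.0 cmH2O·s/L.
C = Vt/(Pplat − PEEP) = 475.0 / (5 − 0) = 475.0/5.0 = 95.0 mL/cmH2O.
τ = R × C = 6.0 × 0.095 L/cmH2O = 0.57 s.
Fraction remaining = e^(−Te/τ) = e^(−0.87/0.57) = 0.2173; trapped volume = 475.0 × 0.2173 = 103.22 mL.
Additional alveolar pressure from trapping ≈ V_trapped / C = 103.22 / 95.0 = 1.087 cmH2O.

1.1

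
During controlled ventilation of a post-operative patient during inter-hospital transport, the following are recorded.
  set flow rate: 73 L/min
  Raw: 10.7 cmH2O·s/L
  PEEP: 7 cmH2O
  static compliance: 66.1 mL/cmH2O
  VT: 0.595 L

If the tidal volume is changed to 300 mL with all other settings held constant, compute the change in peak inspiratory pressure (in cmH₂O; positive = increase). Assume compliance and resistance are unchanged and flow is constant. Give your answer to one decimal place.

-4.5

PIP = Vt/C + R·V̇ + PEEP (constant-flow equation of motion).
Only the elastic term changes: ΔPIP = ΔVt / C = (300 − 595) / 66.1 = -4.463 cmH2O.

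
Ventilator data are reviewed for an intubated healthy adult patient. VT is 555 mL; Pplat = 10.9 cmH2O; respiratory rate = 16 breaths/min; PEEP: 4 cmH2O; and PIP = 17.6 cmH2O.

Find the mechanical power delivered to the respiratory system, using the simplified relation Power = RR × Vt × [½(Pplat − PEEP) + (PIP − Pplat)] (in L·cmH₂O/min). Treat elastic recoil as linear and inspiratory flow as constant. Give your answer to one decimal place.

Per-breath work = Vt × [½(Pplat−PEEP) + (PIP−Pplat)] = 0.555 × [0.5×6.9 + 6.7] = 0.555 × 10.15 = 5.633 L·cmH2O.
Power = 16 × 5.633 = 90.128 L·cmH2O/min.

90.1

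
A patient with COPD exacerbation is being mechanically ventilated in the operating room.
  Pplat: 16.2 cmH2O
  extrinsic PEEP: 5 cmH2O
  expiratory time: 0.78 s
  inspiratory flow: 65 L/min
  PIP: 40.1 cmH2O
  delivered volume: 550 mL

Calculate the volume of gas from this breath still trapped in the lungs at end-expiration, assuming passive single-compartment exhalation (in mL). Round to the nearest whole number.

268

Flow: 65 L/min ÷ 60 = 1.0833 L/s.
R = (PIP − Pplat)/V̇ = (40.1 − 16.2) / 1.0833 = 23.9/1.0833 = 22.062 cmH2O·s/L.
C = Vt/(Pplat − PEEP) = 550.0 / (16.2 − 5) = 550.0/11.2 = 49.107 mL/cmH2O.
τ = R × C = 22.062 × 0.04911 L/cmH2O = 1.083 s.
Fraction remaining = e^(−Te/τ) = e^(−0.78/1.083) = 0.4866.
Trapped volume = 550.0 × 0.4866 = 267.63 mL.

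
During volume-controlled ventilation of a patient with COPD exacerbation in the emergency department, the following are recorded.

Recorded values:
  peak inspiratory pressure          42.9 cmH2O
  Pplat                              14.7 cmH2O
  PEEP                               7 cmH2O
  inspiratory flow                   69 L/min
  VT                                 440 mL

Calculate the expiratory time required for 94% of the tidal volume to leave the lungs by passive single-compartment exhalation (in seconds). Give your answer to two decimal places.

Flow: 69 L/min ÷ 60 = 1.15 L/s.
R = (PIP − Pplat)/V̇ = (42.9 − 14.7) / 1.15 = 28.2/1.15 = 24.522 cmH2O·s/L.
C = Vt/(Pplat − PEEP) = 440.0 / (14.7 − 7) = 440.0/7.7 = 57.143 mL/cmH2O.
τ = R × C = 24.522 × 0.05714 L/cmH2O = 1.401 s.
t = −τ·ln(1 − 0.94) = −1.401·ln(0.06) = 3.942 s.

3.94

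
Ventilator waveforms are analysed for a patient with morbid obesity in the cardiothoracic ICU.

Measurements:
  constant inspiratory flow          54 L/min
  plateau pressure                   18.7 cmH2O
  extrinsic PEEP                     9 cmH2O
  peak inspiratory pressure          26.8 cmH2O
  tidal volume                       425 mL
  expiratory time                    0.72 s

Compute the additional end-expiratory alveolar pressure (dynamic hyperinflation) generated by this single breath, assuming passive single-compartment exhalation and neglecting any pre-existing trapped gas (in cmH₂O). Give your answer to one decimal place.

1.6

Flow: 54 L/min ÷ 60 = 0.9 L/s.
R = (PIP − Pplat)/V̇ = (26.8 − 18.7) / 0.9 = 8.1/0.9 = 9.0 cmH2O·s/L.
C = Vt/(Pplat − PEEP) = 425.0 / (18.7 − 9) = 425.0/9.7 = 43.814 mL/cmH2O.
τ = R × C = 9.0 × 0.04381 L/cmH2O = 0.3943 s.
Fraction remaining = e^(−Te/τ) = e^(−0.72/0.3943) = 0.1611; trapped volume = 425.0 × 0.1611 = 68.468 mL.
Additional alveolar pressure from trapping ≈ V_trapped / C = 68.468 / 43.814 = 1.563 cmH2O.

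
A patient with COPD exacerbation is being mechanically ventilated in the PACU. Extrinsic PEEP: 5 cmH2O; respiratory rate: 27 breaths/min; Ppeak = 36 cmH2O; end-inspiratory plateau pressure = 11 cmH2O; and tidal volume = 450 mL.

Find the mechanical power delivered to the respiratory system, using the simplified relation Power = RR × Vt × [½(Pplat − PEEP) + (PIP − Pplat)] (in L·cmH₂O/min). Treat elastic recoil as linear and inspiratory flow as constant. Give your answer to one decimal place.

340.2

Per-breath work = Vt × [½(Pplat−PEEP) + (PIP−Pplat)] = 0.450 × [0.5×6.0 + 25.0] = 0.450 × 28.0 = 12.6 L·cmH2O.
Power = 27 × 12.6 = 340.2 L·cmH2O/min.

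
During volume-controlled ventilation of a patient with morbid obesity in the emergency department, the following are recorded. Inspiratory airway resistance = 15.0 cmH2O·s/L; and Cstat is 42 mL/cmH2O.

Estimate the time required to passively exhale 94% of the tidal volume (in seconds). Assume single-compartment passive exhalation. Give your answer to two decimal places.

1.77

τ = R × C = 15.0 × 42 mL/cmH2O = 15.0 × 0.042 L/cmH2O = 0.63 s.
Exhaled fraction f = 1 − e^(−t/τ) → t = −τ·ln(1 − f) = −0.63·ln(0.06) = 1.772 s.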